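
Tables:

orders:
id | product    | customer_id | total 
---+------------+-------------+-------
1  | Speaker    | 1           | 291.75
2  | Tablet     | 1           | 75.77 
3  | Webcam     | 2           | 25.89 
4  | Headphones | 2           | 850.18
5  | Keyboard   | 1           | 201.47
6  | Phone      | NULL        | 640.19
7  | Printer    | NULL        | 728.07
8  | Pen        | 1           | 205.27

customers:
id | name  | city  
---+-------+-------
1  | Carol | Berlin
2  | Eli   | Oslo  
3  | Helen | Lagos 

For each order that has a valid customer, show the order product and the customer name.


INNER JOIN keeps only orders rows whose customer_id matches an id in customers. Walk through each order:
  - order 1 (Speaker): customer_id=1 -> matches Carol
  - order 2 (Tablet): customer_id=1 -> matches Carol
  - order 3 (Webcam): customer_id=2 -> matches Eli
  - order 4 (Headphones): customer_id=2 -> matches Eli
  - order 5 (Keyboard): customer_id=1 -> matches Carol
  - order 6 (Phone): customer_id=NULL, no match -> dropped
  - order 7 (Printer): customer_id=NULL, no match -> dropped
  - order 8 (Pen): customer_id=1 -> matches Carol
So 2 of 8 rows are dropped.

SQL:
SELECT a.product, b.name AS customer
FROM orders a
INNER JOIN customers b ON a.customer_id = b.id

Result:
product    | customer
-----------+---------
Speaker    | Carol   
Tablet     | Carol   
Webcam     | Eli     
Headphones | Eli     
Keyboard   | Carol   
Pen        | Carol   


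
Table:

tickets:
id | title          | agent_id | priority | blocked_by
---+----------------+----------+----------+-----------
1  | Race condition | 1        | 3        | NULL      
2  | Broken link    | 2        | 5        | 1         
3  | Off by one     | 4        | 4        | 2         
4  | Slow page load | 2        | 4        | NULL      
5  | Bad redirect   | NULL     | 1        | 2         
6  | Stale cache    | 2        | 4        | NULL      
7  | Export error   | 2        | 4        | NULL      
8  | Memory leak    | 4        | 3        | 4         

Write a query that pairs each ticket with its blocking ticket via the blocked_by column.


This is a self-join: tickets is joined to a second copy of itself, matching each row's blocked_by to another row's id. Use LEFT JOIN so rows with blocked_by=NULL are kept.
  - ticket 1 (Race condition): blocked_by=NULL -> NULL
  - ticket 2 (Broken link): blocked_by=1 -> Race condition
  - ticket 3 (Off by one): blocked_by=2 -> Broken link
  - ticket 4 (Slow page load): blocked_by=NULL -> NULL
  - ticket 5 (Bad redirect): blocked_by=2 -> Broken link
  - ticket 6 (Stale cache): blocked_by=NULL -> NULL
  - ticket 7 (Export error): blocked_by=NULL -> NULL
  - ticket 8 (Memory leak): blocked_by=4 -> Slow page load

SQL:
SELECT a.title AS item, b.title AS blocked_by
FROM tickets a
LEFT JOIN tickets b ON a.blocked_by = b.id

Result:
item           | blocked_by    
---------------+---------------
Race condition | NULL          
Broken link    | Race condition
Off by one     | Broken link   
Slow page load | NULL          
Bad redirect   | Broken link   
Stale cache    | NULL          
Export error   | NULL          
Memory leak    | Slow page load


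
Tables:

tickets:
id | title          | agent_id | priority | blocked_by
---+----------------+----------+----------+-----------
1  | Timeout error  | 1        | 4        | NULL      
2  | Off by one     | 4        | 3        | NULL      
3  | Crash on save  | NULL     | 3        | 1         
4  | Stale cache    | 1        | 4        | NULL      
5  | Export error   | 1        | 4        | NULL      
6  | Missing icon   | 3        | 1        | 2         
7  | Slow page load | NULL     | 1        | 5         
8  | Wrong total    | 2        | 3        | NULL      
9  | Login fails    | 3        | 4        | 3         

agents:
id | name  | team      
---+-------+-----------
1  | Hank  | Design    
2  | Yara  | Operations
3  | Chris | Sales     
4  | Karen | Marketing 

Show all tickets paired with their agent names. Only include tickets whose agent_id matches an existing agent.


INNER JOIN keeps only tickets rows whose agent_id matches an id in agents. Walk through each ticket:
  - ticket 1 (Timeout error): agent_id=1 -> matches Hank
  - ticket 2 (Off by one): agent_id=4 -> matches Karen
  - ticket 3 (Crash on save): agent_id=NULL, no match -> dropped
  - ticket 4 (Stale cache): agent_id=1 -> matches Hank
  - ticket 5 (Export error): agent_id=1 -> matches Hank
  - ticket 6 (Missing icon): agent_id=3 -> matches Chris
  - ticket 7 (Slow page load): agent_id=NULL, no match -> dropped
  - ticket 8 (Wrong total): agent_id=2 -> matches Yara
  - ticket 9 (Login fails): agent_id=3 -> matches Chris
So 2 of 9 rows are dropped.

SQL:
SELECT a.title, b.name AS agent
FROM tickets a
INNER JOIN agents b ON a.agent_id = b.id

Result:
title         | agent
--------------+------
Timeout error | Hank 
Off by one    | Karen
Stale cache   | Hank 
Export error  | Hank 
Missing icon  | Chris
Wrong total   | Yara 
Login fails   | Chris


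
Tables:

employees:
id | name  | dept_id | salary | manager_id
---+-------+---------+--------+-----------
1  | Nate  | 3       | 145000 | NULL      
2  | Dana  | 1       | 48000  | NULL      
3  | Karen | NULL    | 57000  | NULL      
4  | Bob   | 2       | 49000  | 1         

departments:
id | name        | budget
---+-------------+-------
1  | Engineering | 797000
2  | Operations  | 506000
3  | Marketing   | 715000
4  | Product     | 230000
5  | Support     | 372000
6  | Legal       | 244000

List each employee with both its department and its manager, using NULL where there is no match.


Two LEFT JOINs from the same base table employees: one to departments via dept_id, one to employees itself via manager_id. Both are LEFT so every employee is preserved.
Match against departments:
  - employee 1 (Nate): dept_id=3 -> matches Marketing
  - employee 2 (Dana): dept_id=1 -> matches Engineering
  - employee 3 (Karen): dept_id=NULL, no match -> kept with NULL
  - employee 4 (Bob): dept_id=2 -> matches Operations
Match against employees (self):
  - employee 1 (Nate): manager_id=NULL -> NULL
  - employee 2 (Dana): manager_id=NULL -> NULL
  - employee 3 (Karen): manager_id=NULL -> NULL
  - employee 4 (Bob): manager_id=1 -> Nate

SQL:
SELECT a.name, b.name AS department, c.name AS manager
FROM employees a
LEFT JOIN departments b ON a.dept_id = b.id
LEFT JOIN employees c ON a.manager_id = c.id

Result:
name  | department  | manager
------+-------------+--------
Nate  | Marketing   | NULL   
Dana  | Engineering | NULL   
Karen | NULL        | NULL   
Bob   | Operations  | Nate   


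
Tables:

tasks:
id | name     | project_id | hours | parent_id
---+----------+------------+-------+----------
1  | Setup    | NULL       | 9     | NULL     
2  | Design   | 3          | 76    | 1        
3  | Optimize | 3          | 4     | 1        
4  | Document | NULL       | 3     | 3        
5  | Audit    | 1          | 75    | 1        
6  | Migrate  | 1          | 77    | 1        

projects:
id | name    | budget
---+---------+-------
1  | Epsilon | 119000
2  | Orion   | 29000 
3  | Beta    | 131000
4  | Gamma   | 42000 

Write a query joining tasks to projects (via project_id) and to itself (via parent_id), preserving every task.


Two LEFT JOINs from the same base table tasks: one to projects via project_id, one to tasks itself via parent_id. Both are LEFT so every task is preserved.
Match against projects:
  - task 1 (Setup): project_id=NULL, no match -> kept with NULL
  - task 2 (Design): project_id=3 -> matches Beta
  - task 3 (Optimize): project_id=3 -> matches Beta
  - task 4 (Document): project_id=NULL, no match -> kept with NULL
  - task 5 (Audit): project_id=1 -> matches Epsilon
  - task 6 (Migrate): project_id=1 -> matches Epsilon
Match against tasks (self):
  - task 1 (Setup): parent_id=NULL -> NULL
  - task 2 (Design): parent_id=1 -> Setup
  - task 3 (Optimize): parent_id=1 -> Setup
  - task 4 (Document): parent_id=3 -> Optimize
  - task 5 (Audit): parent_id=1 -> Setup
  - task 6 (Migrate): parent_id=1 -> Setup

SQL:
SELECT a.name, b.name AS project, c.name AS parent
FROM tasks a
LEFT JOIN projects b ON a.project_id = b.id
LEFT JOIN tasks c ON a.parent_id = c.id

Result:
name     | project | parent  
---------+---------+---------
Setup    | NULL    | NULL    
Design   | Beta    | Setup   
Optimize | Beta    | Setup   
Document | NULL    | Optimize
Audit    | Epsilon | Setup   
Migrate  | Epsilon | Setup   


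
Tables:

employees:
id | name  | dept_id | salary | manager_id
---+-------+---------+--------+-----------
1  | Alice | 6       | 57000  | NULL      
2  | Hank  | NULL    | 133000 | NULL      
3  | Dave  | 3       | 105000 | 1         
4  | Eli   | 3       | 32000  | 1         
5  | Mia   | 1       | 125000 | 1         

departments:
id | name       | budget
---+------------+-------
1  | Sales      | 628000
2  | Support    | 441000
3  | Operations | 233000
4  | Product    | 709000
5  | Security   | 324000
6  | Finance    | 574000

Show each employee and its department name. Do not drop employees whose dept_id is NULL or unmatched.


LEFT JOIN keeps every row from employees (the left table); where dept_id has no match in departments, the department columns become NULL. Walk through each employee:
  - employee 1 (Alice): dept_id=6 -> matches Finance
  - employee 2 (Hank): dept_id=NULL, no match -> kept with NULL
  - employee 3 (Dave): dept_id=3 -> matches Operations
  - employee 4 (Eli): dept_id=3 -> matches Operations
  - employee 5 (Mia): dept_id=1 -> matches Sales
All 5 rows appear; 1 has NULL department.

SQL:
SELECT a.name, b.name AS department
FROM employees a
LEFT JOIN departments b ON a.dept_id = b.id

Result:
name  | department
------+-----------
Alice | Finance   
Hank  | NULL      
Dave  | Operations
Eli   | Operations
Mia   | Sales     


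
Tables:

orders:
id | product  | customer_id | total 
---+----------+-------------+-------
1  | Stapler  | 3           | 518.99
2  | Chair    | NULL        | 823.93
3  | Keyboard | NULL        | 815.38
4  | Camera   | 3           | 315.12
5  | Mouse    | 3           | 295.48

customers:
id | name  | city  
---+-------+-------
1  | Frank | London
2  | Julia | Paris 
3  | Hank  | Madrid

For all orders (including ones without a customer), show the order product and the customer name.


LEFT JOIN keeps every row from orders (the left table); where customer_id has no match in customers, the customer columns become NULL. Walk through each order:
  - order 1 (Stapler): customer_id=3 -> matches Hank
  - order 2 (Chair): customer_id=NULL, no match -> kept with NULL
  - order 3 (Keyboard): customer_id=NULL, no match -> kept with NULL
  - order 4 (Camera): customer_id=3 -> matches Hank
  - order 5 (Mouse): customer_id=3 -> matches Hank
All 5 rows appear; 2 have NULL customer.

SQL:
SELECT a.product, b.name AS customer
FROM orders a
LEFT JOIN customers b ON a.customer_id = b.id

Result:
product  | customer
---------+---------
Stapler  | Hank    
Chair    | NULL    
Keyboard | NULL    
Camera   | Hank    
Mouse    | Hank    


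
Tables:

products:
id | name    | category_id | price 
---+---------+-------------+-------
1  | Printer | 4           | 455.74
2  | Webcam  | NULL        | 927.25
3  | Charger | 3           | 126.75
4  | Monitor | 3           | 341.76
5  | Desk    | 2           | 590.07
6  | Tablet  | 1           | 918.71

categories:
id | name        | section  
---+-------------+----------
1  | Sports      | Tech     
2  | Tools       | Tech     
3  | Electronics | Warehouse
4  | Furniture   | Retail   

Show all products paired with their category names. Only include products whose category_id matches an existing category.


INNER JOIN keeps only products rows whose category_id matches an id in categories. Walk through each product:
  - product 1 (Printer): category_id=4 -> matches Furniture
  - product 2 (Webcam): category_id=NULL, no match -> dropped
  - product 3 (Charger): category_id=3 -> matches Electronics
  - product 4 (Monitor): category_id=3 -> matches Electronics
  - product 5 (Desk): category_id=2 -> matches Tools
  - product 6 (Tablet): category_id=1 -> matches Sports
So 1 of 6 rows is dropped.

SQL:
SELECT a.name, b.name AS category
FROM products a
INNER JOIN categories b ON a.category_id = b.id

Result:
name    | category   
--------+------------
Printer | Furniture  
Charger | Electronics
Monitor | Electronics
Desk    | Tools      
Tablet  | Sports     


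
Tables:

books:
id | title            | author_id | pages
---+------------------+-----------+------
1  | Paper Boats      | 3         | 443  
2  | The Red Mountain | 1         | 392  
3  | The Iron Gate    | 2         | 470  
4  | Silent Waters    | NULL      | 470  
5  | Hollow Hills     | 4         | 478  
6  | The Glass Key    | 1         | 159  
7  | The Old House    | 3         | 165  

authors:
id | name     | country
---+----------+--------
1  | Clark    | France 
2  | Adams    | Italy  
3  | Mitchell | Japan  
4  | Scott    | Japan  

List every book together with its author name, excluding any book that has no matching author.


INNER JOIN keeps only books rows whose author_id matches an id in authors. Walk through each book:
  - book 1 (Paper Boats): author_id=3 -> matches Mitchell
  - book 2 (The Red Mountain): author_id=1 -> matches Clark
  - book 3 (The Iron Gate): author_id=2 -> matches Adams
  - book 4 (Silent Waters): author_id=NULL, no match -> dropped
  - book 5 (Hollow Hills): author_id=4 -> matches Scott
  - book 6 (The Glass Key): author_id=1 -> matches Clark
  - book 7 (The Old House): author_id=3 -> matches Mitchell
So 1 of 7 rows is dropped.

SQL:
SELECT a.title, b.name AS author
FROM books a
INNER JOIN authors b ON a.author_id = b.id

Result:
title            | author  
-----------------+---------
Paper Boats      | Mitchell
The Red Mountain | Clark   
The Iron Gate    | Adams   
Hollow Hills     | Scott   
The Glass Key    | Clark   
The Old House    | Mitchell


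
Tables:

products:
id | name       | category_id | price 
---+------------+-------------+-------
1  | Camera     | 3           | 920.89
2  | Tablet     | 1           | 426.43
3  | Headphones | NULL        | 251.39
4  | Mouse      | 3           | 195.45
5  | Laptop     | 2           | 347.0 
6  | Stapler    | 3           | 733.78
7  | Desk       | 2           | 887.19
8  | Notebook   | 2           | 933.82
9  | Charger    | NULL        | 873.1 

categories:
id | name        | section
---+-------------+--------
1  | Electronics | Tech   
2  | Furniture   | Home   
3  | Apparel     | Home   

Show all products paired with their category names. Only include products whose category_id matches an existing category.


INNER JOIN keeps only products rows whose category_id matches an id in categories. Walk through each product:
  - product 1 (Camera): category_id=3 -> matches Apparel
  - product 2 (Tablet): category_id=1 -> matches Electronics
  - product 3 (Headphones): category_id=NULL, no match -> dropped
  - product 4 (Mouse): category_id=3 -> matches Apparel
  - product 5 (Laptop): category_id=2 -> matches Furniture
  - product 6 (Stapler): category_id=3 -> matches Apparel
  - product 7 (Desk): category_id=2 -> matches Furniture
  - product 8 (Notebook): category_id=2 -> matches Furniture
  - product 9 (Charger): category_id=NULL, no match -> dropped
So 2 of 9 rows are dropped.

SQL:
SELECT a.name, b.name AS category
FROM products a
INNER JOIN categories b ON a.category_id = b.id

Result:
name     | category   
---------+------------
Camera   | Apparel    
Tablet   | Electronics
Mouse    | Apparel    
Laptop   | Furniture  
Stapler  | Apparel    
Desk     | Furniture  
Notebook | Furniture  


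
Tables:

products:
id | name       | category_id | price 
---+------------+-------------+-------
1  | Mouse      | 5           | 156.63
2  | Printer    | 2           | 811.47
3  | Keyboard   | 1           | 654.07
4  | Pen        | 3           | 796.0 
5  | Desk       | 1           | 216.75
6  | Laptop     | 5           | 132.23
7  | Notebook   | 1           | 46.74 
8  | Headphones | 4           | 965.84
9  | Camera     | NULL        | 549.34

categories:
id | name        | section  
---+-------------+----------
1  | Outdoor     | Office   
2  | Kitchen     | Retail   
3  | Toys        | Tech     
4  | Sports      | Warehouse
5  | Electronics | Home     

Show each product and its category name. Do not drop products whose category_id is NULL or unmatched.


LEFT JOIN keeps every row from products (the left table); where category_id has no match in categories, the category columns become NULL. Walk through each product:
  - product 1 (Mouse): category_id=5 -> matches Electronics
  - product 2 (Printer): category_id=2 -> matches Kitchen
  - product 3 (Keyboard): category_id=1 -> matches Outdoor
  - product 4 (Pen): category_id=3 -> matches Toys
  - product 5 (Desk): category_id=1 -> matches Outdoor
  - product 6 (Laptop): category_id=5 -> matches Electronics
  - product 7 (Notebook): category_id=1 -> matches Outdoor
  - product 8 (Headphones): category_id=4 -> matches Sports
  - product 9 (Camera): category_id=NULL, no match -> kept with NULL
All 9 rows appear; 1 has NULL category.

SQL:
SELECT a.name, b.name AS category
FROM products a
LEFT JOIN categories b ON a.category_id = b.id

Result:
name       | category   
-----------+------------
Mouse      | Electronics
Printer    | Kitchen    
Keyboard   | Outdoor    
Pen        | Toys       
Desk       | Outdoor    
Laptop     | Electronics
Notebook   | Outdoor    
Headphones | Sports     
Camera     | NULL       


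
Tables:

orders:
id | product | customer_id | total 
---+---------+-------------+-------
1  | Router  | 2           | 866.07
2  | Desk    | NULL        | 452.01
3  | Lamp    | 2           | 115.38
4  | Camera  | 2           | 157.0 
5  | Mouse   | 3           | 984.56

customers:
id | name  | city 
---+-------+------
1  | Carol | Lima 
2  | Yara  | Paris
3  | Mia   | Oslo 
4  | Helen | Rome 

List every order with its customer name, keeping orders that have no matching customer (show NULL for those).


LEFT JOIN keeps every row from orders (the left table); where customer_id has no match in customers, the customer columns become NULL. Walk through each order:
  - order 1 (Router): customer_id=2 -> matches Yara
  - order 2 (Desk): customer_id=NULL, no match -> kept with NULL
  - order 3 (Lamp): customer_id=2 -> matches Yara
  - order 4 (Camera): customer_id=2 -> matches Yara
  - order 5 (Mouse): customer_id=3 -> matches Mia
All 5 rows appear; 1 has NULL customer.

SQL:
SELECT a.product, b.name AS customer
FROM orders a
LEFT JOIN customers b ON a.customer_id = b.id

Result:
product | customer
--------+---------
Router  | Yara    
Desk    | NULL    
Lamp    | Yara    
Camera  | Yara    
Mouse   | Mia     


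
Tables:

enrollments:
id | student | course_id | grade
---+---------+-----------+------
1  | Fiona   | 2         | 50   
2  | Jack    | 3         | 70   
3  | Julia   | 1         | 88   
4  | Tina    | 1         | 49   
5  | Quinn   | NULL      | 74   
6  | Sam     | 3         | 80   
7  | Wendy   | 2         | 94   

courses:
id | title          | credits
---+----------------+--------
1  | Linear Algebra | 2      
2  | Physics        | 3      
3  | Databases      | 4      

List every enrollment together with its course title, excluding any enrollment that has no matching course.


INNER JOIN keeps only enrollments rows whose course_id matches an id in courses. Walk through each enrollment:
  - enrollment 1 (Fiona): course_id=2 -> matches Physics
  - enrollment 2 (Jack): course_id=3 -> matches Databases
  - enrollment 3 (Julia): course_id=1 -> matches Linear Algebra
  - enrollment 4 (Tina): course_id=1 -> matches Linear Algebra
  - enrollment 5 (Quinn): course_id=NULL, no match -> dropped
  - enrollment 6 (Sam): course_id=3 -> matches Databases
  - enrollment 7 (Wendy): course_id=2 -> matches Physics
So 1 of 7 rows is dropped.

SQL:
SELECT a.student, b.title AS course
FROM enrollments a
INNER JOIN courses b ON a.course_id = b.id

Result:
student | course        
--------+---------------
Fiona   | Physics       
Jack    | Databases     
Julia   | Linear Algebra
Tina    | Linear Algebra
Sam     | Databases     
Wendy   | Physics       


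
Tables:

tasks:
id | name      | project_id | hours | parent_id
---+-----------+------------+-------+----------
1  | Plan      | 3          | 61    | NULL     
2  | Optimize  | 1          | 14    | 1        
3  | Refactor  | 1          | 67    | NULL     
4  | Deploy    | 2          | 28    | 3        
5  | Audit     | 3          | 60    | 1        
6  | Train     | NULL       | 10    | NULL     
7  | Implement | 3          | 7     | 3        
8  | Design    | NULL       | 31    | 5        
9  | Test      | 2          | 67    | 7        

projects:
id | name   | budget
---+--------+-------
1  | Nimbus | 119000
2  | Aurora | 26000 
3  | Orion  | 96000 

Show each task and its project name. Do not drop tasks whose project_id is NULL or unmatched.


LEFT JOIN keeps every row from tasks (the left table); where project_id has no match in projects, the project columns become NULL. Walk through each task:
  - task 1 (Plan): project_id=3 -> matches Orion
  - task 2 (Optimize): project_id=1 -> matches Nimbus
  - task 3 (Refactor): project_id=1 -> matches Nimbus
  - task 4 (Deploy): project_id=2 -> matches Aurora
  - task 5 (Audit): project_id=3 -> matches Orion
  - task 6 (Train): project_id=NULL, no match -> kept with NULL
  - task 7 (Implement): project_id=3 -> matches Orion
  - task 8 (Design): project_id=NULL, no match -> kept with NULL
  - task 9 (Test): project_id=2 -> matches Aurora
All 9 rows appear; 2 have NULL project.

SQL:
SELECT a.name, b.name AS project
FROM tasks a
LEFT JOIN projects b ON a.project_id = b.id

Result:
name      | project
----------+--------
Plan      | Orion  
Optimize  | Nimbus 
Refactor  | Nimbus 
Deploy    | Aurora 
Audit     | Orion  
Train     | NULL   
Implement | Orion  
Design    | NULL   
Test      | Aurora 


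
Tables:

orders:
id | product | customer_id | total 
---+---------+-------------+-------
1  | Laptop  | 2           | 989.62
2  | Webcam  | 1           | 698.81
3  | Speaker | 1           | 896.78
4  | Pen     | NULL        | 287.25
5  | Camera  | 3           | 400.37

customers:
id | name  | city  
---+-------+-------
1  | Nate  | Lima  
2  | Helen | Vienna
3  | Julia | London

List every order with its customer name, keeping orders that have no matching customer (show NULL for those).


LEFT JOIN keeps every row from orders (the left table); where customer_id has no match in customers, the customer columns become NULL. Walk through each order:
  - order 1 (Laptop): customer_id=2 -> matches Helen
  - order 2 (Webcam): customer_id=1 -> matches Nate
  - order 3 (Speaker): customer_id=1 -> matches Nate
  - order 4 (Pen): customer_id=NULL, no match -> kept with NULL
  - order 5 (Camera): customer_id=3 -> matches Julia
All 5 rows appear; 1 has NULL customer.

SQL:
SELECT a.product, b.name AS customer
FROM orders a
LEFT JOIN customers b ON a.customer_id = b.id

Result:
product | customer
--------+---------
Laptop  | Helen   
Webcam  | Nate    
Speaker | Nate    
Pen     | NULL    
Camera  | Julia   


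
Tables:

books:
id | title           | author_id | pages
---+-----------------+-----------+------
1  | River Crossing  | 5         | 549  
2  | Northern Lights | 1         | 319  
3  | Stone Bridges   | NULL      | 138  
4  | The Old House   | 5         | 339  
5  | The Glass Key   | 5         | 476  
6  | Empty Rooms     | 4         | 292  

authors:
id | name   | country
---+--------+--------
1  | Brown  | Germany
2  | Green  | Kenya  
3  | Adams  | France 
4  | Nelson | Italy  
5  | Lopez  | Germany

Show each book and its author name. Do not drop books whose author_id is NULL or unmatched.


LEFT JOIN keeps every row from books (the left table); where author_id has no match in authors, the author columns become NULL. Walk through each book:
  - book 1 (River Crossing): author_id=5 -> matches Lopez
  - book 2 (Northern Lights): author_id=1 -> matches Brown
  - book 3 (Stone Bridges): author_id=NULL, no match -> kept with NULL
  - book 4 (The Old House): author_id=5 -> matches Lopez
  - book 5 (The Glass Key): author_id=5 -> matches Lopez
  - book 6 (Empty Rooms): author_id=4 -> matches Nelson
All 6 rows appear; 1 has NULL author.

SQL:
SELECT a.title, b.name AS author
FROM books a
LEFT JOIN authors b ON a.author_id = b.id

Result:
title           | author
----------------+-------
River Crossing  | Lopez 
Northern Lights | Brown 
Stone Bridges   | NULL  
The Old House   | Lopez 
The Glass Key   | Lopez 
Empty Rooms     | Nelson


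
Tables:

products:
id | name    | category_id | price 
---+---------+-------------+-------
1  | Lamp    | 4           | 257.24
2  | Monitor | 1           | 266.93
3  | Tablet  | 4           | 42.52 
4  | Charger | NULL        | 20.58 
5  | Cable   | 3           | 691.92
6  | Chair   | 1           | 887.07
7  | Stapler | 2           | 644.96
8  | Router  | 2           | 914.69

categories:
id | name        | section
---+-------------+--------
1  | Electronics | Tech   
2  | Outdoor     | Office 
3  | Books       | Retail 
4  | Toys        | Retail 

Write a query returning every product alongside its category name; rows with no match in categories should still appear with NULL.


LEFT JOIN keeps every row from products (the left table); where category_id has no match in categories, the category columns become NULL. Walk through each product:
  - product 1 (Lamp): category_id=4 -> matches Toys
  - product 2 (Monitor): category_id=1 -> matches Electronics
  - product 3 (Tablet): category_id=4 -> matches Toys
  - product 4 (Charger): category_id=NULL, no match -> kept with NULL
  - product 5 (Cable): category_id=3 -> matches Books
  - product 6 (Chair): category_id=1 -> matches Electronics
  - product 7 (Stapler): category_id=2 -> matches Outdoor
  - product 8 (Router): category_id=2 -> matches Outdoor
All 8 rows appear; 1 has NULL category.

SQL:
SELECT a.name, b.name AS category
FROM products a
LEFT JOIN categories b ON a.category_id = b.id

Result:
name    | category   
--------+------------
Lamp    | Toys       
Monitor | Electronics
Tablet  | Toys       
Charger | NULL       
Cable   | Books      
Chair   | Electronics
Stapler | Outdoor    
Router  | Outdoor    


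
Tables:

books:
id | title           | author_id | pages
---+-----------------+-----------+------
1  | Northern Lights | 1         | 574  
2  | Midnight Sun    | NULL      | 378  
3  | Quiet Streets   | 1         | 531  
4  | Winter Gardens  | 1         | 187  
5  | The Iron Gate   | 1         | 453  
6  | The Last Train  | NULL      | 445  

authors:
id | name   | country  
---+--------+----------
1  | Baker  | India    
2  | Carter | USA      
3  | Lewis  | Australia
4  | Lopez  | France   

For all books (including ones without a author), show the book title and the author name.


LEFT JOIN keeps every row from books (the left table); where author_id has no match in authors, the author columns become NULL. Walk through each book:
  - book 1 (Northern Lights): author_id=1 -> matches Baker
  - book 2 (Midnight Sun): author_id=NULL, no match -> kept with NULL
  - book 3 (Quiet Streets): author_id=1 -> matches Baker
  - book 4 (Winter Gardens): author_id=1 -> matches Baker
  - book 5 (The Iron Gate): author_id=1 -> matches Baker
  - book 6 (The Last Train): author_id=NULL, no match -> kept with NULL
All 6 rows appear; 2 have NULL author.

SQL:
SELECT a.title, b.name AS author
FROM books a
LEFT JOIN authors b ON a.author_id = b.id

Result:
title           | author
----------------+-------
Northern Lights | Baker 
Midnight Sun    | NULL  
Quiet Streets   | Baker 
Winter Gardens  | Baker 
The Iron Gate   | Baker 
The Last Train  | NULL  


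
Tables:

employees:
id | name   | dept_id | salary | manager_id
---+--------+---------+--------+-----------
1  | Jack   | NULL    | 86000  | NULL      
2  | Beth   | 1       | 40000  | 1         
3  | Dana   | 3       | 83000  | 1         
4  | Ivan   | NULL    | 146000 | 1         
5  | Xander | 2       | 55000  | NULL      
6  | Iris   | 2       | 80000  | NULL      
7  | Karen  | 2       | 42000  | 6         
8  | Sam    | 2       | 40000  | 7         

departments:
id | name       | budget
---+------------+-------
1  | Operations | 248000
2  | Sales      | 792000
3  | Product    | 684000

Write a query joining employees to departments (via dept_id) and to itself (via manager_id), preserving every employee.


Two LEFT JOINs from the same base table employees: one to departments via dept_id, one to employees itself via manager_id. Both are LEFT so every employee is preserved.
Match against departments:
  - employee 1 (Jack): dept_id=NULL, no match -> kept with NULL
  - employee 2 (Beth): dept_id=1 -> matches Operations
  - employee 3 (Dana): dept_id=3 -> matches Product
  - employee 4 (Ivan): dept_id=NULL, no match -> kept with NULL
  - employee 5 (Xander): dept_id=2 -> matches Sales
  - employee 6 (Iris): dept_id=2 -> matches Sales
  - employee 7 (Karen): dept_id=2 -> matches Sales
  - employee 8 (Sam): dept_id=2 -> matches Sales
Match against employees (self):
  - employee 1 (Jack): manager_id=NULL -> NULL
  - employee 2 (Beth): manager_id=1 -> Jack
  - employee 3 (Dana): manager_id=1 -> Jack
  - employee 4 (Ivan): manager_id=1 -> Jack
  - employee 5 (Xander): manager_id=NULL -> NULL
  - employee 6 (Iris): manager_id=NULL -> NULL
  - employee 7 (Karen): manager_id=6 -> Iris
  - employee 8 (Sam): manager_id=7 -> Karen

SQL:
SELECT a.name, b.name AS department, c.name AS manager
FROM employees a
LEFT JOIN departments b ON a.dept_id = b.id
LEFT JOIN employees c ON a.manager_id = c.id

Result:
name   | department | manager
-------+------------+--------
Jack   | NULL       | NULL   
Beth   | Operations | Jack   
Dana   | Product    | Jack   
Ivan   | NULL       | Jack   
Xander | Sales      | NULL   
Iris   | Sales      | NULL   
Karen  | Sales      | Iris   
Sam    | Sales      | Karen  


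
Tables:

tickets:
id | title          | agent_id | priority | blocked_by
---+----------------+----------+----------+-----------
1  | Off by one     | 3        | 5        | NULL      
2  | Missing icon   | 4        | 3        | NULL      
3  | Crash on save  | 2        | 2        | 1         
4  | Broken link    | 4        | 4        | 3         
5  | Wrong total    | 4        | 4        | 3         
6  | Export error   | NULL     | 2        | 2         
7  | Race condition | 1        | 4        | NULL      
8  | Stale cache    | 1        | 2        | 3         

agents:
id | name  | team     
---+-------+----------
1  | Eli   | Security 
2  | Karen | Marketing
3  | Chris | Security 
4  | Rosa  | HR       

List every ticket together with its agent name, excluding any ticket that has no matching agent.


INNER JOIN keeps only tickets rows whose agent_id matches an id in agents. Walk through each ticket:
  - ticket 1 (Off by one): agent_id=3 -> matches Chris
  - ticket 2 (Missing icon): agent_id=4 -> matches Rosa
  - ticket 3 (Crash on save): agent_id=2 -> matches Karen
  - ticket 4 (Broken link): agent_id=4 -> matches Rosa
  - ticket 5 (Wrong total): agent_id=4 -> matches Rosa
  - ticket 6 (Export error): agent_id=NULL, no match -> dropped
  - ticket 7 (Race condition): agent_id=1 -> matches Eli
  - ticket 8 (Stale cache): agent_id=1 -> matches Eli
So 1 of 8 rows is dropped.

SQL:
SELECT a.title, b.name AS agent
FROM tickets a
INNER JOIN agents b ON a.agent_id = b.id

Result:
title          | agent
---------------+------
Off by one     | Chris
Missing icon   | Rosa 
Crash on save  | Karen
Broken link    | Rosa 
Wrong total    | Rosa 
Race condition | Eli  
Stale cache    | Eli  


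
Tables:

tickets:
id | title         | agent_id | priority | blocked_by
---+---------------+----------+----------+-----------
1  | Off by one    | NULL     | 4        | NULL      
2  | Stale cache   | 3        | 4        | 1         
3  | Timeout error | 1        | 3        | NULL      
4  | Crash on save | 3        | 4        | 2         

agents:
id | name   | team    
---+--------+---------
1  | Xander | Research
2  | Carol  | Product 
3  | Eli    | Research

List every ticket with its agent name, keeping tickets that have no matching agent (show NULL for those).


LEFT JOIN keeps every row from tickets (the left table); where agent_id has no match in agents, the agent columns become NULL. Walk through each ticket:
  - ticket 1 (Off by one): agent_id=NULL, no match -> kept with NULL
  - ticket 2 (Stale cache): agent_id=3 -> matches Eli
  - ticket 3 (Timeout error): agent_id=1 -> matches Xander
  - ticket 4 (Crash on save): agent_id=3 -> matches Eli
All 4 rows appear; 1 has NULL agent.

SQL:
SELECT a.title, b.name AS agent
FROM tickets a
LEFT JOIN agents b ON a.agent_id = b.id

Result:
title         | agent 
--------------+-------
Off by one    | NULL  
Stale cache   | Eli   
Timeout error | Xander
Crash on save | Eli   


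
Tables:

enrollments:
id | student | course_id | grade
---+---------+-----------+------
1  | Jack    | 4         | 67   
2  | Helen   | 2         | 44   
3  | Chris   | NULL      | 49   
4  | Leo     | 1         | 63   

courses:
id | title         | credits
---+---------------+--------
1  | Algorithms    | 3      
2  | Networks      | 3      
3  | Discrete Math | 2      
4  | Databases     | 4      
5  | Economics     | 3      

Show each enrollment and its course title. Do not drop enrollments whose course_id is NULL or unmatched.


LEFT JOIN keeps every row from enrollments (the left table); where course_id has no match in courses, the course columns become NULL. Walk through each enrollment:
  - enrollment 1 (Jack): course_id=4 -> matches Databases
  - enrollment 2 (Helen): course_id=2 -> matches Networks
  - enrollment 3 (Chris): course_id=NULL, no match -> kept with NULL
  - enrollment 4 (Leo): course_id=1 -> matches Algorithms
All 4 rows appear; 1 has NULL course.

SQL:
SELECT a.student, b.title AS course
FROM enrollments a
LEFT JOIN courses b ON a.course_id = b.id

Result:
student | course    
--------+-----------
Jack    | Databases 
Helen   | Networks  
Chris   | NULL      
Leo     | Algorithms


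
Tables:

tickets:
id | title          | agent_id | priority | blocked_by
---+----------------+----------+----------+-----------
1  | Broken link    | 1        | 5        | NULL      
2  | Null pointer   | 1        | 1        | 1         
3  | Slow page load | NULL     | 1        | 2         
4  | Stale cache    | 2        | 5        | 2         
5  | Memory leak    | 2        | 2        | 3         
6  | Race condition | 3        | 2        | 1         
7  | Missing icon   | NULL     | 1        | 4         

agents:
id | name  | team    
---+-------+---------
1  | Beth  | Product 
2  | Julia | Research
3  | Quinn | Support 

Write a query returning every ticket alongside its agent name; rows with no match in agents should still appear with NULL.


LEFT JOIN keeps every row from tickets (the left table); where agent_id has no match in agents, the agent columns become NULL. Walk through each ticket:
  - ticket 1 (Broken link): agent_id=1 -> matches Beth
  - ticket 2 (Null pointer): agent_id=1 -> matches Beth
  - ticket 3 (Slow page load): agent_id=NULL, no match -> kept with NULL
  - ticket 4 (Stale cache): agent_id=2 -> matches Julia
  - ticket 5 (Memory leak): agent_id=2 -> matches Julia
  - ticket 6 (Race condition): agent_id=3 -> matches Quinn
  - ticket 7 (Missing icon): agent_id=NULL, no match -> kept with NULL
All 7 rows appear; 2 have NULL agent.

SQL:
SELECT a.title, b.name AS agent
FROM tickets a
LEFT JOIN agents b ON a.agent_id = b.id

Result:
title          | agent
---------------+------
Broken link    | Beth 
Null pointer   | Beth 
Slow page load | NULL 
Stale cache    | Julia
Memory leak    | Julia
Race condition | Quinn
Missing icon   | NULL 


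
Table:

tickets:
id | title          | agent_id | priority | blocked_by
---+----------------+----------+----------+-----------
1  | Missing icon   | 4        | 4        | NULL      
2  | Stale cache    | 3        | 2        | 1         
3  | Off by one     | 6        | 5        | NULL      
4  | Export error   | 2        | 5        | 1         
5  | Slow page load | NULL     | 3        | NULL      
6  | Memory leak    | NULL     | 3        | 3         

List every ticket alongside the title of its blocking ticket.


This is a self-join: tickets is joined to a second copy of itself, matching each row's blocked_by to another row's id. Use LEFT JOIN so rows with blocked_by=NULL are kept.
  - ticket 1 (Missing icon): blocked_by=NULL -> NULL
  - ticket 2 (Stale cache): blocked_by=1 -> Missing icon
  - ticket 3 (Off by one): blocked_by=NULL -> NULL
  - ticket 4 (Export error): blocked_by=1 -> Missing icon
  - ticket 5 (Slow page load): blocked_by=NULL -> NULL
  - ticket 6 (Memory leak): blocked_by=3 -> Off by one

SQL:
SELECT a.title AS item, b.title AS blocked_by
FROM tickets a
LEFT JOIN tickets b ON a.blocked_by = b.id

Result:
item           | blocked_by  
---------------+-------------
Missing icon   | NULL        
Stale cache    | Missing icon
Off by one     | NULL        
Export error   | Missing icon
Slow page load | NULL        
Memory leak    | Off by one  


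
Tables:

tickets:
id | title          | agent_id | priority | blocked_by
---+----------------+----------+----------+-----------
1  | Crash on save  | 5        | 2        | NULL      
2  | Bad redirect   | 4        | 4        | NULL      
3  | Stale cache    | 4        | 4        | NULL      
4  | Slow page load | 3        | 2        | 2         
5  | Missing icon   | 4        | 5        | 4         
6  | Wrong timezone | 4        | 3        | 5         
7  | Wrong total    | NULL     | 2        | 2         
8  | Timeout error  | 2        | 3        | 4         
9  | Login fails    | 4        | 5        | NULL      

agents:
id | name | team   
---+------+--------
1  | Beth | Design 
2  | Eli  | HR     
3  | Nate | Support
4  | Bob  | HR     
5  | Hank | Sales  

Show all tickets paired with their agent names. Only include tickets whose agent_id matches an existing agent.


INNER JOIN keeps only tickets rows whose agent_id matches an id in agents. Walk through each ticket:
  - ticket 1 (Crash on save): agent_id=5 -> matches Hank
  - ticket 2 (Bad redirect): agent_id=4 -> matches Bob
  - ticket 3 (Stale cache): agent_id=4 -> matches Bob
  - ticket 4 (Slow page load): agent_id=3 -> matches Nate
  - ticket 5 (Missing icon): agent_id=4 -> matches Bob
  - ticket 6 (Wrong timezone): agent_id=4 -> matches Bob
  - ticket 7 (Wrong total): agent_id=NULL, no match -> dropped
  - ticket 8 (Timeout error): agent_id=2 -> matches Eli
  - ticket 9 (Login fails): agent_id=4 -> matches Bob
So 1 of 9 rows is dropped.

SQL:
SELECT a.title, b.name AS agent
FROM tickets a
INNER JOIN agents b ON a.agent_id = b.id

Result:
title          | agent
---------------+------
Crash on save  | Hank 
Bad redirect   | Bob  
Stale cache    | Bob  
Slow page load | Nate 
Missing icon   | Bob  
Wrong timezone | Bob  
Timeout error  | Eli  
Login fails    | Bob  


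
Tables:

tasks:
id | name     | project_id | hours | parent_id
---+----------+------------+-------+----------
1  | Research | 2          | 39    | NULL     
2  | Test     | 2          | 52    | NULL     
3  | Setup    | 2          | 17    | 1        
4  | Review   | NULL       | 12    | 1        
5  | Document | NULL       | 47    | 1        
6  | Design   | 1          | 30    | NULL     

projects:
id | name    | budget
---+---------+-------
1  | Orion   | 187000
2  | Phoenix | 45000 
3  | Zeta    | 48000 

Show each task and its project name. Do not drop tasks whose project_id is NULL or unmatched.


LEFT JOIN keeps every row from tasks (the left table); where project_id has no match in projects, the project columns become NULL. Walk through each task:
  - task 1 (Research): project_id=2 -> matches Phoenix
  - task 2 (Test): project_id=2 -> matches Phoenix
  - task 3 (Setup): project_id=2 -> matches Phoenix
  - task 4 (Review): project_id=NULL, no match -> kept with NULL
  - task 5 (Document): project_id=NULL, no match -> kept with NULL
  - task 6 (Design): project_id=1 -> matches Orion
All 6 rows appear; 2 have NULL project.

SQL:
SELECT a.name, b.name AS project
FROM tasks a
LEFT JOIN projects b ON a.project_id = b.id

Result:
name     | project
---------+--------
Research | Phoenix
Test     | Phoenix
Setup    | Phoenix
Review   | NULL   
Document | NULL   
Design   | Orion  
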